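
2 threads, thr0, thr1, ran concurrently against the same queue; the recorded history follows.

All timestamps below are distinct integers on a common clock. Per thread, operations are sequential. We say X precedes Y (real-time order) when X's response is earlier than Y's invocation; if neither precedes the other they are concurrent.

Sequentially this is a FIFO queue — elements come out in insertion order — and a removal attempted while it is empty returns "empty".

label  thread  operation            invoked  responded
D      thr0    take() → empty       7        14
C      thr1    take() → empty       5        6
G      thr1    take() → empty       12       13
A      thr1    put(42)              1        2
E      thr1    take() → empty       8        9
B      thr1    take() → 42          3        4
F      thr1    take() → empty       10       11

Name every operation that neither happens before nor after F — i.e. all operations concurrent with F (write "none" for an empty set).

F runs from 10 to 11; window-overlapping ops are concurrent
A [1,2]: before
B [3,4]: before
C [5,6]: before
D [7,14]: concurrent
E [8,9]: before
G [12,13]: after

D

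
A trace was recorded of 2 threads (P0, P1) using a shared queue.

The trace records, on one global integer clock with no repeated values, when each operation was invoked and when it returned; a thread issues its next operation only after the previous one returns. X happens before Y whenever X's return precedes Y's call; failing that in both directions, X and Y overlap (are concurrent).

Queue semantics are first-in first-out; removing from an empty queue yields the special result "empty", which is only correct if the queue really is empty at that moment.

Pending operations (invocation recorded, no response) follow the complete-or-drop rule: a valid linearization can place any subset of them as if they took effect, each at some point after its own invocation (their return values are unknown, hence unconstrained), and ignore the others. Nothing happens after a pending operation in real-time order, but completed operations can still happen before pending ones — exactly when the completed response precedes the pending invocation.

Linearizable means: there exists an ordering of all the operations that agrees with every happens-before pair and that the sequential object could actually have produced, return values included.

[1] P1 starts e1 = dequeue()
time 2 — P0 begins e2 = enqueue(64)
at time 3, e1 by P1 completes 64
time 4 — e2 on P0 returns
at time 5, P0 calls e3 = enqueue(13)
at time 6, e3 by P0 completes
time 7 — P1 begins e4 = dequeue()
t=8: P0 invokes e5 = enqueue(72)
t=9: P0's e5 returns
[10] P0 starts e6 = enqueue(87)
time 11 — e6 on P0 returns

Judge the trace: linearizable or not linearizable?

linearizable

a witness: e2, e1, e3, e4, e5, e6
1. e2 enqueue(64), leaving queue <64>
2. e1 dequeue() → 64, leaving queue <>
3. e3 enqueue(13), leaving queue <13>
4. e4 dequeue() (pending, included), leaving queue <>
5. e5 enqueue(72), leaving queue <72>
6. e6 enqueue(87), leaving queue <72,87>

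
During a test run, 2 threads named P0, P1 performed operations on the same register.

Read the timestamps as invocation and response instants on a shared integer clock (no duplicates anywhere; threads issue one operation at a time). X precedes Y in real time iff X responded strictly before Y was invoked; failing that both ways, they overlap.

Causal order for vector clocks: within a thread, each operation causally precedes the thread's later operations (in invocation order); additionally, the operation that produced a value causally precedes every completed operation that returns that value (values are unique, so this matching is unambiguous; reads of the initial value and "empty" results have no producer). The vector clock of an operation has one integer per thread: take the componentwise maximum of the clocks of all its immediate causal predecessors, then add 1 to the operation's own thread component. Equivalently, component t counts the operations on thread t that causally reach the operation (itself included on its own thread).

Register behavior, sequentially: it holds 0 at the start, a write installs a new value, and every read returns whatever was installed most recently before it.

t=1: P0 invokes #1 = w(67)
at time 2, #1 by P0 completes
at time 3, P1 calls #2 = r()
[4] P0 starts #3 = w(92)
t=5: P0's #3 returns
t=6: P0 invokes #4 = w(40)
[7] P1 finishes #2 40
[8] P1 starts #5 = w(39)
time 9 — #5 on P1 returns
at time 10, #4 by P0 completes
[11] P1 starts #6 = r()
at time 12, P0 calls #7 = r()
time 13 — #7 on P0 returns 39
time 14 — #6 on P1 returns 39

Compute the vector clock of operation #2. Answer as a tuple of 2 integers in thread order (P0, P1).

no predecessors for #1 (invoked 1): P0 increments from zero → (1, 0)
from VC(#1)=(1, 0), #3 (invoked 4) maxes components and bumps P0 → (2, 0)
from VC(#3)=(2, 0), #4 (invoked 6) maxes components and bumps P0 → (3, 0)
from VC(#4)=(3, 0), #2 (invoked 3) maxes components and bumps P1 → (3, 1)
from VC(#2)=(3, 1), #5 (invoked 8) maxes components and bumps P1 → (3, 2)
from VC(#5)=(3, 2), #6 (invoked 11) maxes components and bumps P1 → (3, 3)
from VC(#4)=(3, 0), VC(#5)=(3, 2), #7 (invoked 12) maxes components and bumps P0 → (4, 2)
target: VC(#2) = (3, 1)

(3, 1)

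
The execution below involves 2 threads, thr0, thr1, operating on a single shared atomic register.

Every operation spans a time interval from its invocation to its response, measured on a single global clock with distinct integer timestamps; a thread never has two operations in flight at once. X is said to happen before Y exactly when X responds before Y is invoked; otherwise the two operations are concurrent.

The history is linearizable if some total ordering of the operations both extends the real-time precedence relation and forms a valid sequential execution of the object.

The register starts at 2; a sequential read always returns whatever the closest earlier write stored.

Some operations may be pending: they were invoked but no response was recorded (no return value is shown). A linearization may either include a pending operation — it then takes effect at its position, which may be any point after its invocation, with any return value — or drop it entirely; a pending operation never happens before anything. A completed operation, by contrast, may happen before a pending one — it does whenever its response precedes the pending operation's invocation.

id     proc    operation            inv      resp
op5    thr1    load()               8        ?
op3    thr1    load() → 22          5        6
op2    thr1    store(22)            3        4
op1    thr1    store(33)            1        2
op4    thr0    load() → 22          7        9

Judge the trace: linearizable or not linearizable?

linearizable

a witness: op1, op2, op3, op4
1. op1 store(33), leaving value 33
2. op2 store(22), leaving value 22
3. op3 load() → 22, leaving value 22
4. op4 load() → 22, leaving value 22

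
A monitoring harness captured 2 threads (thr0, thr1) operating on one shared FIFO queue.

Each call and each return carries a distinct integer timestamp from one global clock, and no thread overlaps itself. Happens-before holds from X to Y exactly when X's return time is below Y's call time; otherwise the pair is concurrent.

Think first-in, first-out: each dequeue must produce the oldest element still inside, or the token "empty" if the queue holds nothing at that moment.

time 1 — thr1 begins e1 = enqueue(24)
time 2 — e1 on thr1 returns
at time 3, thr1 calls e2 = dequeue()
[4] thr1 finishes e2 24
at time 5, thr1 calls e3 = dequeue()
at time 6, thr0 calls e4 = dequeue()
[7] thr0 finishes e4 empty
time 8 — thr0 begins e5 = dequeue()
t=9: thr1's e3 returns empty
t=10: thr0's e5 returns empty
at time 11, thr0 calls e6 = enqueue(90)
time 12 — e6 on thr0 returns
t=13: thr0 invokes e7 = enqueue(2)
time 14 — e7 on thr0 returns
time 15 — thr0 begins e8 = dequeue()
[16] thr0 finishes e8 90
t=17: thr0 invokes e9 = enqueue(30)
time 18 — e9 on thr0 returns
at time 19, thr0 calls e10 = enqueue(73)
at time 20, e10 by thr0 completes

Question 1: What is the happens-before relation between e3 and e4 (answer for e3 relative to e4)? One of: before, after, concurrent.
e3 spans [5,9], e4 spans [6,7]
the intervals overlap in both directions

concurrent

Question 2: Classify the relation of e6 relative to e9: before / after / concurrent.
e6 spans [11,12], e9 spans [17,18]
resp(e6)=12 < inv(e9)=17

before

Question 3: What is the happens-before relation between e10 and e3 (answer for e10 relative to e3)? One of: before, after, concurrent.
e10 spans [19,20], e3 spans [5,9]
resp(e3)=9 < inv(e10)=19

after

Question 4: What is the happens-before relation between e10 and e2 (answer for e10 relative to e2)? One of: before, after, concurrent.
e10 spans [19,20], e2 spans [3,4]
resp(e2)=4 < inv(e10)=19

after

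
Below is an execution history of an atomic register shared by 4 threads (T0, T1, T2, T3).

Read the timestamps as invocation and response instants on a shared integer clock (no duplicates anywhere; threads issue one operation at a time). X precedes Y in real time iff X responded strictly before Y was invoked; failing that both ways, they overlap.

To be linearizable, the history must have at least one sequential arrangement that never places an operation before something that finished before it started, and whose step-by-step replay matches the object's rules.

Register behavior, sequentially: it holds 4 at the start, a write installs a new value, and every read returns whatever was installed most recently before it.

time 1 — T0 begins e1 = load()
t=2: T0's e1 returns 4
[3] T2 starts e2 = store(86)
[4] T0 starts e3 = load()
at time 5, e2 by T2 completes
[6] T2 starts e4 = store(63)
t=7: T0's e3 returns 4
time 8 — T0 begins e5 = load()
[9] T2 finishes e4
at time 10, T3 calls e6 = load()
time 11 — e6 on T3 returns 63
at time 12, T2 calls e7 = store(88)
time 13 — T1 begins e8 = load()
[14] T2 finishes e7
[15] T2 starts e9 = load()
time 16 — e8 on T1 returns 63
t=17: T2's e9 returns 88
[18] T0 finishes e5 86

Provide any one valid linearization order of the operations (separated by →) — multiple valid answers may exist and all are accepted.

e1 → e3 → e2 → e5 → e4 → e6 → e8 → e7 → e9

step 1: e1 load() → 4 — value 4
step 2: e3 load() → 4 — value 4
step 3: e2 store(86) — value 86
step 4: e5 load() → 86 — value 86
step 5: e4 store(63) — value 63
step 6: e6 load() → 63 — value 63
step 7: e8 load() → 63 — value 63
step 8: e7 store(88) — value 88
step 9: e9 load() → 88 — value 88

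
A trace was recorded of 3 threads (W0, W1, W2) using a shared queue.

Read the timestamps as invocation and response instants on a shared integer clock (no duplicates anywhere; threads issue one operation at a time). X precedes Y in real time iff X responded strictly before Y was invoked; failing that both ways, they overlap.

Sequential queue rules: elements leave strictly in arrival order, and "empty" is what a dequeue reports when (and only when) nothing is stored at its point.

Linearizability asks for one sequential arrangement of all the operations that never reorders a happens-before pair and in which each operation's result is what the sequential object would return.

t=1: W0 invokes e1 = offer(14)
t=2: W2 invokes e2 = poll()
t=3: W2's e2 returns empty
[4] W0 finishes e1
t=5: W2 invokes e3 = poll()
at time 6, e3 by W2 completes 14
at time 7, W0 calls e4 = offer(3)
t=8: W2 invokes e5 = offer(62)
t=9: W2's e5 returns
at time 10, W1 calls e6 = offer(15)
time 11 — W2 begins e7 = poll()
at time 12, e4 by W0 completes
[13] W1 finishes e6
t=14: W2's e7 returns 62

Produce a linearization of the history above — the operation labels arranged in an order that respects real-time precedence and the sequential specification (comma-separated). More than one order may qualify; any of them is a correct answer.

step 1: e2 poll() → empty — queue <>
step 2: e1 offer(14) — queue <14>
step 3: e3 poll() → 14 — queue <>
step 4: e5 offer(62) — queue <62>
step 5: e4 offer(3) — queue <62,3>
step 6: e6 offer(15) — queue <62,3,15>
step 7: e7 poll() → 62 — queue <3,15>

e2, e1, e3, e5, e4, e6, e7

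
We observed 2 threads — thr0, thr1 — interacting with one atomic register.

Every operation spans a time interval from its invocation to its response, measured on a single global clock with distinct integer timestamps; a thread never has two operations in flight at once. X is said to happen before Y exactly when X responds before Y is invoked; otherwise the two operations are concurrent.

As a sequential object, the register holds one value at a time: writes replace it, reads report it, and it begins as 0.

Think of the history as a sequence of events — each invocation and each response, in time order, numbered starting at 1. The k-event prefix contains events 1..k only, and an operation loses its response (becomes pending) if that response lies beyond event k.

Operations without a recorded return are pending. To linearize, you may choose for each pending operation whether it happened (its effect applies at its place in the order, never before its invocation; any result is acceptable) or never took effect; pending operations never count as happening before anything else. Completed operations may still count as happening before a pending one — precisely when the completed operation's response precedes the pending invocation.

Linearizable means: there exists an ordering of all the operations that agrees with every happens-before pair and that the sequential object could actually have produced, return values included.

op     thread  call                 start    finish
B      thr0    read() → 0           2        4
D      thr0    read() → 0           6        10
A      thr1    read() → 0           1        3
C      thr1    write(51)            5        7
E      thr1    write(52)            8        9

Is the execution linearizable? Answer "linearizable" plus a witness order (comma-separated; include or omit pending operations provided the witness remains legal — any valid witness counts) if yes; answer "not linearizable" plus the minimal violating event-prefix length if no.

after step 1 (A read() → 0): value 0
after step 2 (B read() → 0): value 0
after step 3 (D read() → 0): value 0
after step 4 (C write(51)): value 51
after step 5 (E write(52)): value 52

linearizable — witness: A, B, D, C, E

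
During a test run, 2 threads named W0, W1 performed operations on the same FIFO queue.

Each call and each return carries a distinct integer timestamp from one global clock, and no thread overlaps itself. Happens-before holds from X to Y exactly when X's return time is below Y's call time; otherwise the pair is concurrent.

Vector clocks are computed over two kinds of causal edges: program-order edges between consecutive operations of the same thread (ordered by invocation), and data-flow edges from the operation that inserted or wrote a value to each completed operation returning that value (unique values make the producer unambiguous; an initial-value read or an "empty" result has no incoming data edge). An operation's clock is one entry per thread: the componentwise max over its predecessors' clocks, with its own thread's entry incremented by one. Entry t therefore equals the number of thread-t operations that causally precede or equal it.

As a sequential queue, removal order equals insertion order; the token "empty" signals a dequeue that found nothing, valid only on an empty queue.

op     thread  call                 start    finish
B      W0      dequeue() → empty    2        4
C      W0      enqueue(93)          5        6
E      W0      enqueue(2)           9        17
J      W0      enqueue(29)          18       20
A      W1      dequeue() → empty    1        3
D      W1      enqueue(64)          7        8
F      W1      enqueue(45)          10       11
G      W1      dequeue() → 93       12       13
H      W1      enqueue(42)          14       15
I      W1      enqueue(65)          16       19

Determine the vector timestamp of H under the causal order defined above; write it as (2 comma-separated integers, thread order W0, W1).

(2, 5)

VC(A, invoked at 1): no causal predecessors; +1 on W1 → (0, 1)
VC(B, invoked at 2): no causal predecessors; +1 on W0 → (1, 0)
invoked at 7, D merges VC(A)=(0, 1) and bumps W1's slot → (0, 2)
invoked at 5, C merges VC(B)=(1, 0) and bumps W0's slot → (2, 0)
invoked at 10, F merges VC(D)=(0, 2) and bumps W1's slot → (0, 3)
invoked at 9, E merges VC(C)=(2, 0) and bumps W0's slot → (3, 0)
invoked at 18, J merges VC(E)=(3, 0) and bumps W0's slot → (4, 0)
invoked at 12, G merges VC(C)=(2, 0), VC(F)=(0, 3) and bumps W1's slot → (2, 4)
invoked at 14, H merges VC(G)=(2, 4) and bumps W1's slot → (2, 5)
invoked at 16, I merges VC(H)=(2, 5) and bumps W1's slot → (2, 6)
target: VC(H) = (2, 5)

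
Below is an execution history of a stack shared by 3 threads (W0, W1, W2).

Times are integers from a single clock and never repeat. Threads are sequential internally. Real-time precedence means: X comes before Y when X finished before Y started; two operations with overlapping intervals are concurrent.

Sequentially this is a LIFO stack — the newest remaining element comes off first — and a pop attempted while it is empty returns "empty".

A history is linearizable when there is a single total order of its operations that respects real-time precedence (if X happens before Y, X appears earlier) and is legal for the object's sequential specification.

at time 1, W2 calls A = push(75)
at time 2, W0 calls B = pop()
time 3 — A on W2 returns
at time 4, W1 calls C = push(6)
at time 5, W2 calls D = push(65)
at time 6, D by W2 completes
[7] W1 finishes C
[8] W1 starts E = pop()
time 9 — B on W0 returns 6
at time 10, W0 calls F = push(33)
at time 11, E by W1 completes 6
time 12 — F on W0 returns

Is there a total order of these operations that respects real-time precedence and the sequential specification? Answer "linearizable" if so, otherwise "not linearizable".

events 1..10 are fine; event 11 — the response of E at time 11 — makes the prefix non-linearizable
5 completed operations, 10 real-time-consistent orders — every stack replay fails
including or dropping the 1 pending operation (F) in any combination fails
for example A, B, C, D, E (pending dropped) fails at step 2: B pop() → 6 is not legal there
for example A, B, D, C, E (pending dropped) fails at step 2: B pop() → 6 is not legal there

not linearizable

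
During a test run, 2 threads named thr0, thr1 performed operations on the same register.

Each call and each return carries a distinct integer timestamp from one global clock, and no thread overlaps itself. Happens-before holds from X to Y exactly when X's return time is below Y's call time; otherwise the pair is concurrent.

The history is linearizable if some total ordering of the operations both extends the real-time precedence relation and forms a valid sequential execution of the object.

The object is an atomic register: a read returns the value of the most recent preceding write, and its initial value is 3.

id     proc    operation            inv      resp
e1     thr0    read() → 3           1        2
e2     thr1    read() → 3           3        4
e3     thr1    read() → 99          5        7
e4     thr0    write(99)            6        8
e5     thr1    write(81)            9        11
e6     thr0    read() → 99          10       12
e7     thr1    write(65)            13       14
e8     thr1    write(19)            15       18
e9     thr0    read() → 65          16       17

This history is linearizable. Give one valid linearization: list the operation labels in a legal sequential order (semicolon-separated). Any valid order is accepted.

e1; e2; e4; e3; e6; e5; e7; e9; e8

after step 1 (e1 read() → 3): value 3
after step 2 (e2 read() → 3): value 3
after step 3 (e4 write(99)): value 99
after step 4 (e3 read() → 99): value 99
after step 5 (e6 read() → 99): value 99
after step 6 (e5 write(81)): value 81
after step 7 (e7 write(65)): value 65
after step 8 (e9 read() → 65): value 65
after step 9 (e8 write(19)): value 19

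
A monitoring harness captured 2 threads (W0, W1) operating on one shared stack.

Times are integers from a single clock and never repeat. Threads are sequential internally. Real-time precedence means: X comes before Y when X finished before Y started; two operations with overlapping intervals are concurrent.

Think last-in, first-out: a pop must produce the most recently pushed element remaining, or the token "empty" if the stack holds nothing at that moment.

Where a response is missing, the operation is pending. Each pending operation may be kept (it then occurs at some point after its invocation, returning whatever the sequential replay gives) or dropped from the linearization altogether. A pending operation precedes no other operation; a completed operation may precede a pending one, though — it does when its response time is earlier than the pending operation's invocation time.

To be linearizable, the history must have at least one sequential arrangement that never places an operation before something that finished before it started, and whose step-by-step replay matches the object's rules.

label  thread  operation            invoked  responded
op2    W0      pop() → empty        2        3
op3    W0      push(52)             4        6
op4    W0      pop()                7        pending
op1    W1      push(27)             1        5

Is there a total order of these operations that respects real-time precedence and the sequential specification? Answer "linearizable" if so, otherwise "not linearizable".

linearizable

a witness: op2, op1, op3
1. op2 pop() → empty, leaving stack <>
2. op1 push(27), leaving stack <27>
3. op3 push(52), leaving stack <27,52>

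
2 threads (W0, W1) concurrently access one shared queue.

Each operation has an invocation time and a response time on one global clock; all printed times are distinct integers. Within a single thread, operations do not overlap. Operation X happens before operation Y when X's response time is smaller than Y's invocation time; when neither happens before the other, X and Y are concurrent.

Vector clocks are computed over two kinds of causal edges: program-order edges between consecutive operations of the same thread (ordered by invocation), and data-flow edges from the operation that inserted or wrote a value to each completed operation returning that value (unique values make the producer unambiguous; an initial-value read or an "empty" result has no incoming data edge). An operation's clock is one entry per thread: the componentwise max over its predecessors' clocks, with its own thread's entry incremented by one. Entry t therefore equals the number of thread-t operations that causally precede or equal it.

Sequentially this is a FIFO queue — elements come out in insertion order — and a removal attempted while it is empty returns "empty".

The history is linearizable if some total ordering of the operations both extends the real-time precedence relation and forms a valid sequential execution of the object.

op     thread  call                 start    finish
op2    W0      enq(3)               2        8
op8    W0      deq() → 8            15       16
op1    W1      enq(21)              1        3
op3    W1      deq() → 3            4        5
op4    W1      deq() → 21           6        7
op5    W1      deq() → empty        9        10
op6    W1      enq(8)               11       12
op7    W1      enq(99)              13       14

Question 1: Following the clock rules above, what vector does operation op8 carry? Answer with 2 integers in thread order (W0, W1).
no predecessors for op1 (invoked 1): W1 increments from zero → (0, 1)
no predecessors for op2 (invoked 2): W0 increments from zero → (1, 0)
VC(op3, invoked at 4): max of VC(op1)=(0, 1), VC(op2)=(1, 0), then +1 on thread W1 → (1, 2)
VC(op4, invoked at 6): max of VC(op1)=(0, 1), VC(op3)=(1, 2), then +1 on thread W1 → (1, 3)
VC(op5, invoked at 9): max of VC(op4)=(1, 3), then +1 on thread W1 → (1, 4)
VC(op6, invoked at 11): max of VC(op5)=(1, 4), then +1 on thread W1 → (1, 5)
VC(op7, invoked at 13): max of VC(op6)=(1, 5), then +1 on thread W1 → (1, 6)
VC(op8, invoked at 15): max of VC(op2)=(1, 0), VC(op6)=(1, 5), then +1 on thread W0 → (2, 5)
target: VC(op8) = (2, 5)

(2, 5)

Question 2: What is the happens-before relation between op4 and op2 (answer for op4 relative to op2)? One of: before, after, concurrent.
op4 spans [6,7], op2 spans [2,8]
the intervals overlap in both directions

concurrent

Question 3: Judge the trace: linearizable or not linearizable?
one valid linearization: op2, op1, op3, op4, op5, op6, op7, op8
after step 1 (op2 enq(3)): queue <3>
after step 2 (op1 enq(21)): queue <3,21>
after step 3 (op3 deq() → 3): queue <21>
after step 4 (op4 deq() → 21): queue <>
after step 5 (op5 deq() → empty): queue <>
after step 6 (op6 enq(8)): queue <8>
after step 7 (op7 enq(99)): queue <8,99>
after step 8 (op8 deq() → 8): queue <99>

linearizable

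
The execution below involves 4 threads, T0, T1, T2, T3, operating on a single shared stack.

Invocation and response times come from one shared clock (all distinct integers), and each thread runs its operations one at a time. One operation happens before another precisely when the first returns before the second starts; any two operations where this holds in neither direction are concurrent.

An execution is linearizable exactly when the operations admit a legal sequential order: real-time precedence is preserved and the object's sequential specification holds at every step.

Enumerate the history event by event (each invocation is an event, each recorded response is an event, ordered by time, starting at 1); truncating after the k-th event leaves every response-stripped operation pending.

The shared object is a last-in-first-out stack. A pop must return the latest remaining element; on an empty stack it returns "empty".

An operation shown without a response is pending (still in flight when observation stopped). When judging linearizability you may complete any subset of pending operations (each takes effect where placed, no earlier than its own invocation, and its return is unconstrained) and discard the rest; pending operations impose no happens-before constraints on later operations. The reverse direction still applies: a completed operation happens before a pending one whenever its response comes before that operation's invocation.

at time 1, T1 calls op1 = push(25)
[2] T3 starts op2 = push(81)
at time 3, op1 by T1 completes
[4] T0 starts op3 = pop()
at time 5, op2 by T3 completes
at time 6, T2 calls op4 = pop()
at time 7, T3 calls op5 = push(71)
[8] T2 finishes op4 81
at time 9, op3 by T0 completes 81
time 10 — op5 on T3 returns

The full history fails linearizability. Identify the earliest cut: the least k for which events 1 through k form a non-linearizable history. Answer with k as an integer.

9

events 1..8 are linearizable; a witness order is op1, op2, op4:
step 1: op1 push(25) — stack <25>
step 2: op2 push(81) — stack <25,81>
step 3: op4 pop() → 81 — stack <25>
with event 9 included (op3 responding at time 9), all real-time-consistent orders fail
include/drop combinations of the 1 pending operation (op5) were all tried; none helps
one such order, op1, op2, op3, op4 (pending dropped), breaks at step 4 where op4 pop() → 81 is illegal
one such order, op1, op2, op4, op3 (pending dropped), breaks at step 4 where op3 pop() → 81 is illegal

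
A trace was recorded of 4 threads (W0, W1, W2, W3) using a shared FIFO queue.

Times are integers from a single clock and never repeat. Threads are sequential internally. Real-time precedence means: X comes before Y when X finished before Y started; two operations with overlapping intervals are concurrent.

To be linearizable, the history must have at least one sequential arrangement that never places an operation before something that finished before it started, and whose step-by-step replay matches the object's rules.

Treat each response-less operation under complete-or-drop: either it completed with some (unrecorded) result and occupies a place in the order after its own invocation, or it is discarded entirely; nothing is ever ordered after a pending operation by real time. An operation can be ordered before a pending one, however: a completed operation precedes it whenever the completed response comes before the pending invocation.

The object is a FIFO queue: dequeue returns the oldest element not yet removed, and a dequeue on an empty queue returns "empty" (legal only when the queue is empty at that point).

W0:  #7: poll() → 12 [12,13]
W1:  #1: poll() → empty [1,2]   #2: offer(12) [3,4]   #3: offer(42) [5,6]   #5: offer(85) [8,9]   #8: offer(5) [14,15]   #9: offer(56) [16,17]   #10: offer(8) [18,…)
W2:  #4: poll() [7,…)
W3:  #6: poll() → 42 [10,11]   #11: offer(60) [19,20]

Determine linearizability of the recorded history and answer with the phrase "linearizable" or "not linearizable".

not linearizable

already the first 13 events (up to #7's response at time 13) admit no linearization; the first 12 still do
the completed operations (6 total) allow one real-time order; the FIFO queue replay rejects it
no completion choice of the 1 pending operation (#4) rescues it — every subset was tried
sample order #1, #2, #3, #5, #6, #7 (pending dropped) stalls at step 5 — #6 poll() → 42 has no legal effect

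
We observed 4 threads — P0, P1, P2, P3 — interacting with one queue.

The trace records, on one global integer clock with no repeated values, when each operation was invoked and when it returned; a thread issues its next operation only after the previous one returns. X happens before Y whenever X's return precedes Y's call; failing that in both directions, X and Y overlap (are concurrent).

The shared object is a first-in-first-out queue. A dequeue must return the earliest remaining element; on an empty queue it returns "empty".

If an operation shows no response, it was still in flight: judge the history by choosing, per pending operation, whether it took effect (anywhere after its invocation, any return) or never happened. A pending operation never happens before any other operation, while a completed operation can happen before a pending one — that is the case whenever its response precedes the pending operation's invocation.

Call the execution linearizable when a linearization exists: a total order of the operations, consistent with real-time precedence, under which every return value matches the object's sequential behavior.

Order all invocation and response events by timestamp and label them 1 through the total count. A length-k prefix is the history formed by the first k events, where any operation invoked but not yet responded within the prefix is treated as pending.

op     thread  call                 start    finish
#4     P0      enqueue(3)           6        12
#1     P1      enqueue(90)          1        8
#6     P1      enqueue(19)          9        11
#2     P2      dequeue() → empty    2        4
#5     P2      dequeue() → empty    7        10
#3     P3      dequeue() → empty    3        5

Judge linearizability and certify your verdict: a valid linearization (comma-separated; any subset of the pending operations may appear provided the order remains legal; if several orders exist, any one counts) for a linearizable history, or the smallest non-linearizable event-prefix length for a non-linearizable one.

linearizable — witness: #2, #3, #5, #1, #4, #6

step 1: #2 dequeue() → empty — queue <>
step 2: #3 dequeue() → empty — queue <>
step 3: #5 dequeue() → empty — queue <>
step 4: #1 enqueue(90) — queue <90>
step 5: #4 enqueue(3) — queue <90,3>
step 6: #6 enqueue(19) — queue <90,3,19>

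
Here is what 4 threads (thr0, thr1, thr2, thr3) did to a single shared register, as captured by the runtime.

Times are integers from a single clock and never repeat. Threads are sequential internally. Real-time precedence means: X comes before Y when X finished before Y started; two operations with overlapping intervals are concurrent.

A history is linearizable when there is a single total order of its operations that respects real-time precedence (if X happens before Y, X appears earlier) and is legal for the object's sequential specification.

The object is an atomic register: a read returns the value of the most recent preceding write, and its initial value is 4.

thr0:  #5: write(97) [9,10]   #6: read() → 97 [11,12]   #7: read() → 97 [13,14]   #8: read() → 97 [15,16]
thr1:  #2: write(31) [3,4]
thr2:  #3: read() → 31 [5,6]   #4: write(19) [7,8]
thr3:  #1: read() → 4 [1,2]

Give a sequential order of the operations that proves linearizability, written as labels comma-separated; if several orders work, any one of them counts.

step 1: #1 read() → 4 — value 4
step 2: #2 write(31) — value 31
step 3: #3 read() → 31 — value 31
step 4: #4 write(19) — value 19
step 5: #5 write(97) — value 97
step 6: #6 read() → 97 — value 97
step 7: #7 read() → 97 — value 97
step 8: #8 read() → 97 — value 97

#1, #2, #3, #4, #5, #6, #7, #8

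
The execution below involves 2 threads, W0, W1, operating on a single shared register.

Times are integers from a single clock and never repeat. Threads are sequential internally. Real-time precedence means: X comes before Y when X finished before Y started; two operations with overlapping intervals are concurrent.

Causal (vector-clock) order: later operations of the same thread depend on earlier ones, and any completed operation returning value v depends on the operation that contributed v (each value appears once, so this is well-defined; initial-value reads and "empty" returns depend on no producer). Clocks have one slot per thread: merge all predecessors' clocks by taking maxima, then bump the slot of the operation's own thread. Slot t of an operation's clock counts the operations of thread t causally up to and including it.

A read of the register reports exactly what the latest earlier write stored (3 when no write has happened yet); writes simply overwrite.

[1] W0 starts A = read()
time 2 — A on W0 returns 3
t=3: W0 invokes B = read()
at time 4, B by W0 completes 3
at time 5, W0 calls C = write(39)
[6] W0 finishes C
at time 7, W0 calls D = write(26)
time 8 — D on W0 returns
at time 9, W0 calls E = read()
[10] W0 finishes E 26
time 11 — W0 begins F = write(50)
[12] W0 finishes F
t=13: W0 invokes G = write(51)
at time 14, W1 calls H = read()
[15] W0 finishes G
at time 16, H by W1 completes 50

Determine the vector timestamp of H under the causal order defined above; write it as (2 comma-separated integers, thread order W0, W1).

root op A, invoked 1: fresh clock plus W0's own tick → (1, 0)
invoked at 3, B merges VC(A)=(1, 0) and bumps W0's slot → (2, 0)
invoked at 5, C merges VC(B)=(2, 0) and bumps W0's slot → (3, 0)
invoked at 7, D merges VC(C)=(3, 0) and bumps W0's slot → (4, 0)
invoked at 9, E merges VC(D)=(4, 0) and bumps W0's slot → (5, 0)
invoked at 11, F merges VC(E)=(5, 0) and bumps W0's slot → (6, 0)
invoked at 14, H merges VC(F)=(6, 0) and bumps W1's slot → (6, 1)
invoked at 13, G merges VC(F)=(6, 0) and bumps W0's slot → (7, 0)
target: VC(H) = (6, 1)

(6, 1)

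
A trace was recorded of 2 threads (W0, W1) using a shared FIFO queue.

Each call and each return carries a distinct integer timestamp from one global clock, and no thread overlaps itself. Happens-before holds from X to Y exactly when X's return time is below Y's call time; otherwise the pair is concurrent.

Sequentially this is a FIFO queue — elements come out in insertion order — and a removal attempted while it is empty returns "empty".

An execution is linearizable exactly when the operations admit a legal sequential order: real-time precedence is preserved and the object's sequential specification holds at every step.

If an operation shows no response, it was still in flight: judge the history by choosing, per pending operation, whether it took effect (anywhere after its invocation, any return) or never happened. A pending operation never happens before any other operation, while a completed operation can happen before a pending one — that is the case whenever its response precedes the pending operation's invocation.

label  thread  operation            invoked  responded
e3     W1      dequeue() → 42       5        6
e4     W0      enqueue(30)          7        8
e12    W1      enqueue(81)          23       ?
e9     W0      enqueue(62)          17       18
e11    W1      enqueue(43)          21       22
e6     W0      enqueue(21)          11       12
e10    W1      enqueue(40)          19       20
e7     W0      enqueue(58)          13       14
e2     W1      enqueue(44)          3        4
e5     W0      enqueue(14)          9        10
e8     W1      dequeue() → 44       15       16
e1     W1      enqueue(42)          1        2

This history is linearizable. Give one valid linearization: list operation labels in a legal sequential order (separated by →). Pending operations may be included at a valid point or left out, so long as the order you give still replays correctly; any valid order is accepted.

after step 1 (e1 enqueue(42)): queue <42>
after step 2 (e2 enqueue(44)): queue <42,44>
after step 3 (e3 dequeue() → 42): queue <44>
after step 4 (e4 enqueue(30)): queue <44,30>
after step 5 (e5 enqueue(14)): queue <44,30,14>
after step 6 (e6 enqueue(21)): queue <44,30,14,21>
after step 7 (e7 enqueue(58)): queue <44,30,14,21,58>
after step 8 (e8 dequeue() → 44): queue <30,14,21,58>
after step 9 (e9 enqueue(62)): queue <30,14,21,58,62>
after step 10 (e10 enqueue(40)): queue <30,14,21,58,62,40>
after step 11 (e11 enqueue(43)): queue <30,14,21,58,62,40,43>

e1 → e2 → e3 → e4 → e5 → e6 → e7 → e8 → e9 → e10 → e11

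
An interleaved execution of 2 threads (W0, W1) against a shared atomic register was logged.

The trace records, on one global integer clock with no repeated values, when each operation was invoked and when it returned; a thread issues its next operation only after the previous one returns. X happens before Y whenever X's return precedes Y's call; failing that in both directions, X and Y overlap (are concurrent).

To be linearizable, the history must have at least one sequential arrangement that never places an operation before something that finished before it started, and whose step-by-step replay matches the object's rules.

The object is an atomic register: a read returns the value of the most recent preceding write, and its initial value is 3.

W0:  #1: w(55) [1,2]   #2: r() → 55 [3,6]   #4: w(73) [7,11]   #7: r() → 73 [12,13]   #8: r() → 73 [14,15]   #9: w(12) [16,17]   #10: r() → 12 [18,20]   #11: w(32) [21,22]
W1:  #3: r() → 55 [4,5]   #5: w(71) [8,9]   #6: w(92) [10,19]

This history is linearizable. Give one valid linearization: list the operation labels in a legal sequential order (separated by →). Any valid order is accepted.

#1 → #2 → #3 → #5 → #4 → #7 → #8 → #6 → #9 → #10 → #11

step 1: #1 w(55) — value 55
step 2: #2 r() → 55 — value 55
step 3: #3 r() → 55 — value 55
step 4: #5 w(71) — value 71
step 5: #4 w(73) — value 73
step 6: #7 r() → 73 — value 73
step 7: #8 r() → 73 — value 73
step 8: #6 w(92) — value 92
step 9: #9 w(12) — value 12
step 10: #10 r() → 12 — value 12
step 11: #11 w(32) — value 32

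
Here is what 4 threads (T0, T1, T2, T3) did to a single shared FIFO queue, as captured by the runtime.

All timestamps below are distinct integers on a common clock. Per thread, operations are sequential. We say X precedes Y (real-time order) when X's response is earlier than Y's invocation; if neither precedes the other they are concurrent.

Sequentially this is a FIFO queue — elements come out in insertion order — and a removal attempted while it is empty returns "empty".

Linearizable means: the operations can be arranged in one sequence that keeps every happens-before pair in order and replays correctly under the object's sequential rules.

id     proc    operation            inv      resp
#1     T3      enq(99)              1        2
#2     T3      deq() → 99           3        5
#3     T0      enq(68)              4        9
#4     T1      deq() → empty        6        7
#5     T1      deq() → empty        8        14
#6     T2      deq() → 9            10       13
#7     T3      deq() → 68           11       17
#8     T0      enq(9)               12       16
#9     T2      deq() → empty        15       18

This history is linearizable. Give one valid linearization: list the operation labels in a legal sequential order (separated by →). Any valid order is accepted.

#1 → #2 → #4 → #3 → #7 → #5 → #8 → #6 → #9

after step 1 (#1 enq(99)): queue <99>
after step 2 (#2 deq() → 99): queue <>
after step 3 (#4 deq() → empty): queue <>
after step 4 (#3 enq(68)): queue <68>
after step 5 (#7 deq() → 68): queue <>
after step 6 (#5 deq() → empty): queue <>
after step 7 (#8 enq(9)): queue <9>
after step 8 (#6 deq() → 9): queue <>
after step 9 (#9 deq() → empty): queue <>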